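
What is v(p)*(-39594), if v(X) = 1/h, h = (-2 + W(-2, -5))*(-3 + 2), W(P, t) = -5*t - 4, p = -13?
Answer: 39594/19 ≈ 2083.9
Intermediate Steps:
W(P, t) = -4 - 5*t
h = -19 (h = (-2 + (-4 - 5*(-5)))*(-3 + 2) = (-2 + (-4 + 25))*(-1) = (-2 + 21)*(-1) = 19*(-1) = -19)
v(X) = -1/19 (v(X) = 1/(-19) = -1/19)
v(p)*(-39594) = -1/19*(-39594) = 39594/19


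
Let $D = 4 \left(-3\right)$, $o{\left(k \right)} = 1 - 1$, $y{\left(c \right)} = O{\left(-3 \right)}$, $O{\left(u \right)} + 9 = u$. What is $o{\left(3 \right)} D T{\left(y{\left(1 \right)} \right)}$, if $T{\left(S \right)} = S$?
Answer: $0$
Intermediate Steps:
$O{\left(u \right)} = -9 + u$
$y{\left(c \right)} = -12$ ($y{\left(c \right)} = -9 - 3 = -12$)
$o{\left(k \right)} = 0$ ($o{\left(k \right)} = 1 - 1 = 0$)
$D = -12$
$o{\left(3 \right)} D T{\left(y{\left(1 \right)} \right)} = 0 \left(-12\right) \left(-12\right) = 0 \left(-12\right) = 0$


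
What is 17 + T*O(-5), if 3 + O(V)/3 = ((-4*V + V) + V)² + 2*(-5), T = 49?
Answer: 12806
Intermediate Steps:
O(V) = -39 + 12*V² (O(V) = -9 + 3*(((-4*V + V) + V)² + 2*(-5)) = -9 + 3*((-3*V + V)² - 10) = -9 + 3*((-2*V)² - 10) = -9 + 3*(4*V² - 10) = -9 + 3*(-10 + 4*V²) = -9 + (-30 + 12*V²) = -39 + 12*V²)
17 + T*O(-5) = 17 + 49*(-39 + 12*(-5)²) = 17 + 49*(-39 + 12*25) = 17 + 49*(-39 + 300) = 17 + 49*261 = 17 + 12789 = 12806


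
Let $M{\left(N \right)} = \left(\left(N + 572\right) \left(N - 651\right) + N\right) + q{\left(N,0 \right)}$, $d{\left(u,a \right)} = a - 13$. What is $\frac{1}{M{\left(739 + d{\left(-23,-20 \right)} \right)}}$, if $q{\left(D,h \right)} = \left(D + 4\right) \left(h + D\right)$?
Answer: $\frac{1}{572256} \approx 1.7475 \cdot 10^{-6}$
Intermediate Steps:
$q{\left(D,h \right)} = \left(4 + D\right) \left(D + h\right)$
$d{\left(u,a \right)} = -13 + a$
$M{\left(N \right)} = N^{2} + 5 N + \left(-651 + N\right) \left(572 + N\right)$ ($M{\left(N \right)} = \left(\left(N + 572\right) \left(N - 651\right) + N\right) + \left(N^{2} + 4 N + 4 \cdot 0 + N 0\right) = \left(\left(572 + N\right) \left(-651 + N\right) + N\right) + \left(N^{2} + 4 N + 0 + 0\right) = \left(\left(-651 + N\right) \left(572 + N\right) + N\right) + \left(N^{2} + 4 N\right) = \left(N + \left(-651 + N\right) \left(572 + N\right)\right) + \left(N^{2} + 4 N\right) = N^{2} + 5 N + \left(-651 + N\right) \left(572 + N\right)$)
$\frac{1}{M{\left(739 + d{\left(-23,-20 \right)} \right)}} = \frac{1}{-372372 - 74 \left(739 - 33\right) + 2 \left(739 - 33\right)^{2}} = \frac{1}{-372372 - 52244 + 2 \cdot 706^{2}} = \frac{1}{-372372 - 52244 + 2 \cdot 498436} = \frac{1}{-372372 - 52244 + 996872} = \frac{1}{572256}$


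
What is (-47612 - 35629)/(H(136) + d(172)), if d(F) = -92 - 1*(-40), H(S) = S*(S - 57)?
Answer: -3083/396 ≈ -7.7854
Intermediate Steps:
H(S) = S*(-57 + S)
d(F) = -52 (d(F) = -92 + 40 = -52)
(-47612 - 35629)/(H(136) + d(172)) = (-47612 - 35629)/(136*(-57 + 136) - 52) = -83241/(136*79 - 52) = -83241/(10744 - 52) = -83241/10692 = -83241*1/10692 = -3083/396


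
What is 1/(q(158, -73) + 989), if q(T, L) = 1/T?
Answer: 158/156263 ≈ 0.0010111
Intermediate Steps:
1/(q(158, -73) + 989) = 1/(1/158 + 989) = 1/(156263/158) = 158/156263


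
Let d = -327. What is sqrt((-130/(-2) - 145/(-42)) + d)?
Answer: I*sqrt(456078)/42 ≈ 16.079*I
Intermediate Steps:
sqrt((-130/(-2) - 145/(-42)) + d) = sqrt((-130/(-2) - 145/(-42)) - 327) = sqrt((-130*(-1/2) - 145*(-1/42)) - 327) = sqrt((65 + 145/42) - 327) = sqrt(2875/42 - 327) = sqrt(-10859/42) = I*sqrt(456078)/42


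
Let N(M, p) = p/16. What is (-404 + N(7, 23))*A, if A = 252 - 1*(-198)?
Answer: -1449225/8 ≈ -1.8115e+5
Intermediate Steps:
N(M, p) = p/16 (N(M, p) = p*(1/16) = p/16)
A = 450 (A = 252 + 198 = 450)
(-404 + N(7, 23))*A = (-404 + (1/16)*23)*450 = (-404 + 23/16)*450 = -6441/16*450 = -1449225/8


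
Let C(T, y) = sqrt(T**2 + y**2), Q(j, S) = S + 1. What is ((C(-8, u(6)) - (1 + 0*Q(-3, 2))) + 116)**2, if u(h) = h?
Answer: 15625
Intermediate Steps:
Q(j, S) = 1 + S
((C(-8, u(6)) - (1 + 0*Q(-3, 2))) + 116)**2 = ((sqrt((-8)**2 + 6**2) - (1 + 0*(1 + 2))) + 116)**2 = ((sqrt(64 + 36) - (1 + 0*3)) + 116)**2 = ((sqrt(100) - (1 + 0)) + 116)**2 = ((10 - 1*1) + 116)**2 = ((10 - 1) + 116)**2 = (9 + 116)**2 = 125**2 = 15625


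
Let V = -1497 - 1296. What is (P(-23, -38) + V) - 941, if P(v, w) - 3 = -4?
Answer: -3735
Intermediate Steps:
P(v, w) = -1 (P(v, w) = 3 - 4 = -1)
V = -2793
(P(-23, -38) + V) - 941 = (-1 - 2793) - 941 = -2794 - 941 = -3735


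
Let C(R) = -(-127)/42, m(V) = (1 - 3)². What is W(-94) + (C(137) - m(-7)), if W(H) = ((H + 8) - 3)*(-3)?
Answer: 11173/42 ≈ 266.02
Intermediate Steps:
W(H) = -15 - 3*H (W(H) = ((8 + H) - 3)*(-3) = (5 + H)*(-3) = -15 - 3*H)
m(V) = 4 (m(V) = (-2)² = 4)
C(R) = 127/42 (C(R) = -(-127)/42 = -1*(-127/42) = 127/42)
W(-94) + (C(137) - m(-7)) = (-15 - 3*(-94)) + (127/42 - 1*4) = (-15 + 282) + (127/42 - 4) = 267 - 41/42 = 11173/42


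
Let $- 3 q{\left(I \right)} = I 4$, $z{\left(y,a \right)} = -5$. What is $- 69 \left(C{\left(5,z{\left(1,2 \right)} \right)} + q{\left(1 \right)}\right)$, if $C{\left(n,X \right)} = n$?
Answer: $-253$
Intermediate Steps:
$q{\left(I \right)} = - \frac{4 I}{3}$ ($q{\left(I \right)} = - \frac{I 4}{3} = - \frac{4 I}{3}$)
$- 69 \left(C{\left(5,z{\left(1,2 \right)} \right)} + q{\left(1 \right)}\right) = - 69 \left(5 - \frac{4}{3}\right) = \left(-69\right) \frac{11}{3} = -253$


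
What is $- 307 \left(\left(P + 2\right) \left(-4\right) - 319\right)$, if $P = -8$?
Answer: $90565$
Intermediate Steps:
$- 307 \left(\left(P + 2\right) \left(-4\right) - 319\right) = - 307 \left(\left(-8 + 2\right) \left(-4\right) - 319\right) = - 307 \left(\left(-6\right) \left(-4\right) - 319\right) = - 307 \left(24 - 319\right) = \left(-307\right) \left(-295\right) = 90565$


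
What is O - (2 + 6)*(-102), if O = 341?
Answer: 1157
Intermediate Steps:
O - (2 + 6)*(-102) = 341 - (2 + 6)*(-102) = 341 - 8*(-102) = 341 - 1*(-816) = 341 + 816 = 1157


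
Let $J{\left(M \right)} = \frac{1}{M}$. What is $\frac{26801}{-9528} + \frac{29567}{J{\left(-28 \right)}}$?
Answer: $- \frac{7888029329}{9528} \approx -8.2788 \cdot 10^{5}$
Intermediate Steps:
$\frac{26801}{-9528} + \frac{29567}{J{\left(-28 \right)}} = \frac{26801}{-9528} + \frac{29567}{\frac{1}{-28}} = 26801 \left(- \frac{1}{9528}\right) + \frac{29567}{- \frac{1}{28}} = - \frac{26801}{9528} + 29567 \left(-28\right) = - \frac{26801}{9528} - 827876 = - \frac{7888029329}{9528}$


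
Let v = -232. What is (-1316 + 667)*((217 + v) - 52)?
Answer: 43483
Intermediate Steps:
(-1316 + 667)*((217 + v) - 52) = (-1316 + 667)*((217 - 232) - 52) = -649*(-15 - 52) = -649*(-67) = 43483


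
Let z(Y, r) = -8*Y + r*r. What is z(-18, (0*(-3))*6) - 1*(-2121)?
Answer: 2265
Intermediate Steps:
z(Y, r) = r² - 8*Y (z(Y, r) = -8*Y + r² = r² - 8*Y)
z(-18, (0*(-3))*6) - 1*(-2121) = (((0*(-3))*6)² - 8*(-18)) - 1*(-2121) = ((0*6)² + 144) + 2121 = (0² + 144) + 2121 = (0 + 144) + 2121 = 144 + 2121 = 2265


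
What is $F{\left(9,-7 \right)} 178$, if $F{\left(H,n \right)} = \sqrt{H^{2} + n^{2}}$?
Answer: $178 \sqrt{130} \approx 2029.5$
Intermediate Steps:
$F{\left(9,-7 \right)} 178 = \sqrt{9^{2} + \left(-7\right)^{2}} \cdot 178 = \sqrt{81 + 49} \cdot 178 = \sqrt{130} \cdot 178 = 178 \sqrt{130}$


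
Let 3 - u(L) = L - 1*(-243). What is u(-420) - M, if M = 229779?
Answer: -229599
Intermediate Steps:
u(L) = -240 - L (u(L) = 3 - (L - 1*(-243)) = 3 - (L + 243) = 3 - (243 + L) = 3 + (-243 - L) = -240 - L)
u(-420) - M = (-240 - 1*(-420)) - 1*229779 = (-240 + 420) - 229779 = 180 - 229779 = -229599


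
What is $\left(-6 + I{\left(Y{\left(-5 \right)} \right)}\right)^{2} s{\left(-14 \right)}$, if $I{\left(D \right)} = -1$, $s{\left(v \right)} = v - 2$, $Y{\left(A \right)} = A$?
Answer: $-784$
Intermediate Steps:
$s{\left(v \right)} = -2 + v$ ($s{\left(v \right)} = v - 2 = -2 + v$)
$\left(-6 + I{\left(Y{\left(-5 \right)} \right)}\right)^{2} s{\left(-14 \right)} = \left(-6 - 1\right)^{2} \left(-2 - 14\right) = \left(-7\right)^{2} \left(-16\right) = 49 \left(-16\right) = -784$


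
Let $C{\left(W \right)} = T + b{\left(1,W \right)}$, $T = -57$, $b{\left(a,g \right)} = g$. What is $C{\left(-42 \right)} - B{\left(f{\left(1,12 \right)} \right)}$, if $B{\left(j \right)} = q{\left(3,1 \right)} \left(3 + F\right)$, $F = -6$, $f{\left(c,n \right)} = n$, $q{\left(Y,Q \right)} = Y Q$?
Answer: $-90$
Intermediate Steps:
$q{\left(Y,Q \right)} = Q Y$
$C{\left(W \right)} = -57 + W$
$B{\left(j \right)} = -9$ ($B{\left(j \right)} = 1 \cdot 3 \left(3 - 6\right) = 3 \left(-3\right) = -9$)
$C{\left(-42 \right)} - B{\left(f{\left(1,12 \right)} \right)} = \left(-57 - 42\right) - -9 = -99 + 9 = -90$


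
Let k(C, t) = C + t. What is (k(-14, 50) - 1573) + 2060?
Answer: 523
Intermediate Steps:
(k(-14, 50) - 1573) + 2060 = ((-14 + 50) - 1573) + 2060 = (36 - 1573) + 2060 = -1537 + 2060 = 523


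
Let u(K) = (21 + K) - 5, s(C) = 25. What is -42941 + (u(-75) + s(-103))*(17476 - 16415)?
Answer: -79015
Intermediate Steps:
u(K) = 16 + K
-42941 + (u(-75) + s(-103))*(17476 - 16415) = -42941 + ((16 - 75) + 25)*(17476 - 16415) = -42941 + (-59 + 25)*1061 = -42941 - 34*1061 = -42941 - 36074 = -79015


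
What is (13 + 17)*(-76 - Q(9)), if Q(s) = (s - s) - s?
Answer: -2010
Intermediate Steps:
Q(s) = -s (Q(s) = 0 - s = -s)
(13 + 17)*(-76 - Q(9)) = (13 + 17)*(-76 - (-1)*9) = 30*(-76 - 1*(-9)) = 30*(-76 + 9) = 30*(-67) = -2010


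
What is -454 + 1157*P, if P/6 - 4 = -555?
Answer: -3825496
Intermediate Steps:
P = -3306 (P = 24 + 6*(-555) = 24 - 3330 = -3306)
-454 + 1157*P = -454 + 1157*(-3306) = -454 - 3825042 = -3825496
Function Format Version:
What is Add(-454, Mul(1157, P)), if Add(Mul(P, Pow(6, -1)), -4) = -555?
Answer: -3825496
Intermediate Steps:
P = -3306 (P = Add(24, Mul(6, -555)) = Add(24, -3330) = -3306)
Add(-454, Mul(1157, P)) = Add(-454, Mul(1157, -3306)) = Add(-454, -3825042) = -3825496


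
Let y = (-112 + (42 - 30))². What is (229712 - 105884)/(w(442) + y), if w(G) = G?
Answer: 61914/5221 ≈ 11.859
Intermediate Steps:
y = 10000 (y = (-112 + 12)² = (-100)² = 10000)
(229712 - 105884)/(w(442) + y) = (229712 - 105884)/(442 + 10000) = 123828/10442 = 123828*(1/10442) = 61914/5221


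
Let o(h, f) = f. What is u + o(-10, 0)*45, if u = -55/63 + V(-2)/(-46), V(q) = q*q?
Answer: -1391/1449 ≈ -0.95997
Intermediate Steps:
V(q) = q²
u = -1391/1449 (u = -55/63 + (-2)²/(-46) = -55*1/63 + 4*(-1/46) = -55/63 - 2/23 = -1391/1449 ≈ -0.95997)
u + o(-10, 0)*45 = -1391/1449 + 0*45 = -1391/1449 + 0 = -1391/1449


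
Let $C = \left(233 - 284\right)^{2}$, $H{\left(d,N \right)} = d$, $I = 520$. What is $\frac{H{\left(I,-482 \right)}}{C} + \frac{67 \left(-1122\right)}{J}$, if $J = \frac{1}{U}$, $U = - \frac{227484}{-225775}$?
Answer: $- \frac{4043570658256}{53385525} \approx -75743.0$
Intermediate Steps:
$C = 2601$ ($C = \left(-51\right)^{2} = 2601$)
$U = \frac{227484}{225775}$ ($U = \left(-227484\right) \left(- \frac{1}{225775}\right) = \frac{227484}{225775} \approx 1.0076$)
$J = \frac{225775}{227484}$ ($J = \frac{1}{\frac{227484}{225775}} = \frac{225775}{227484} \approx 0.99249$)
$\frac{H{\left(I,-482 \right)}}{C} + \frac{67 \left(-1122\right)}{J} = \frac{520}{2601} + \frac{67 \left(-1122\right)}{\frac{225775}{227484}} = 520 \cdot \frac{1}{2601} - \frac{1554625656}{20525} = \frac{520}{2601} - \frac{1554625656}{20525} = - \frac{4043570658256}{53385525}$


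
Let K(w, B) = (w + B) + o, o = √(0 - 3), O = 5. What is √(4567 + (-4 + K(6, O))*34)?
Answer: √(4805 + 34*I*√3) ≈ 69.319 + 0.4248*I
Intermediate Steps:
o = I*√3 (o = √(-3) = I*√3 ≈ 1.732*I)
K(w, B) = B + w + I*√3 (K(w, B) = (w + B) + I*√3 = (B + w) + I*√3 = B + w + I*√3)
√(4567 + (-4 + K(6, O))*34) = √(4567 + (-4 + (5 + 6 + I*√3))*34) = √(4567 + (-4 + (11 + I*√3))*34) = √(4567 + (7 + I*√3)*34) = √(4567 + (238 + 34*I*√3)) = √(4805 + 34*I*√3)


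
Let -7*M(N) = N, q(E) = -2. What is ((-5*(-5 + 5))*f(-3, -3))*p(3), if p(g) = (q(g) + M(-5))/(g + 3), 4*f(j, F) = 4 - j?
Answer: 0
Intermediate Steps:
M(N) = -N/7
f(j, F) = 1 - j/4 (f(j, F) = (4 - j)/4 = 1 - j/4)
p(g) = -9/(7*(3 + g)) (p(g) = (-2 - 1/7*(-5))/(g + 3) = (-2 + 5/7)/(3 + g) = -9/(7*(3 + g)))
((-5*(-5 + 5))*f(-3, -3))*p(3) = ((-5*(-5 + 5))*(1 - 1/4*(-3)))*(-9/(21 + 7*3)) = ((-5*0)*(1 + 3/4))*(-9/(21 + 21)) = (0*(7/4))*(-9/42) = 0*(-9*1/42) = 0*(-3/14) = 0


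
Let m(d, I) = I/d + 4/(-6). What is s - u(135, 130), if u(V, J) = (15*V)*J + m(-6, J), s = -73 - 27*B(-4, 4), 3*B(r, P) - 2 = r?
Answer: -789848/3 ≈ -2.6328e+5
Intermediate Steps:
m(d, I) = -⅔ + I/d (m(d, I) = I/d + 4*(-⅙) = I/d - ⅔ = -⅔ + I/d)
B(r, P) = ⅔ + r/3
s = -55 (s = -73 - 27*(⅔ + (⅓)*(-4)) = -73 - 27*(⅔ - 4/3) = -73 - 27*(-⅔) = -73 + 18 = -55)
u(V, J) = -⅔ - J/6 + 15*J*V (u(V, J) = (15*V)*J + (-⅔ + J/(-6)) = 15*J*V + (-⅔ + J*(-⅙)) = 15*J*V + (-⅔ - J/6) = -⅔ - J/6 + 15*J*V)
s - u(135, 130) = -55 - (-⅔ - ⅙*130 + 15*130*135) = -55 - (-⅔ - 65/3 + 263250) = -55 - 1*789683/3 = -55 - 789683/3 = -789848/3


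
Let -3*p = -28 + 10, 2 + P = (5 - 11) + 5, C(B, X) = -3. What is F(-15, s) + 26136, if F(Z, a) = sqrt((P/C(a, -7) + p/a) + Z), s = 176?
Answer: 26136 + I*sqrt(27038)/44 ≈ 26136.0 + 3.7371*I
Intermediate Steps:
P = -3 (P = -2 + ((5 - 11) + 5) = -2 + (-6 + 5) = -2 - 1 = -3)
p = 6 (p = -(-28 + 10)/3 = -1/3*(-18) = 6)
F(Z, a) = sqrt(1 + Z + 6/a) (F(Z, a) = sqrt((-3/(-3) + 6/a) + Z) = sqrt((-3*(-1/3) + 6/a) + Z) = sqrt((1 + 6/a) + Z) = sqrt(1 + Z + 6/a))
F(-15, s) + 26136 = sqrt(1 - 15 + 6/176) + 26136 = sqrt(1 - 15 + 6*(1/176)) + 26136 = sqrt(1 - 15 + 3/88) + 26136 = sqrt(-1229/88) + 26136 = I*sqrt(27038)/44 + 26136 = 26136 + I*sqrt(27038)/44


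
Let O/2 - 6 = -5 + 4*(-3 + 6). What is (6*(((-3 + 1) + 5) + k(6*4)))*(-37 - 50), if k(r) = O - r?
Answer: -2610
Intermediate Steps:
O = 26 (O = 12 + 2*(-5 + 4*(-3 + 6)) = 12 + 2*(-5 + 4*3) = 12 + 2*(-5 + 12) = 12 + 2*7 = 12 + 14 = 26)
k(r) = 26 - r
(6*(((-3 + 1) + 5) + k(6*4)))*(-37 - 50) = (6*(((-3 + 1) + 5) + (26 - 6*4)))*(-37 - 50) = (6*((-2 + 5) + (26 - 1*24)))*(-87) = (6*(3 + (26 - 24)))*(-87) = (6*(3 + 2))*(-87) = (6*5)*(-87) = 30*(-87) = -2610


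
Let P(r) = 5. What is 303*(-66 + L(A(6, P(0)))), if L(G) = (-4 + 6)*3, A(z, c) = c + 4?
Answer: -18180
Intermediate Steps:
A(z, c) = 4 + c
L(G) = 6 (L(G) = 2*3 = 6)
303*(-66 + L(A(6, P(0)))) = 303*(-66 + 6) = 303*(-60) = -18180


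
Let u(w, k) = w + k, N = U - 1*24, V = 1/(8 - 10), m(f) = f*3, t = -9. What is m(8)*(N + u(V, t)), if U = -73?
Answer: -2556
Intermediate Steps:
m(f) = 3*f
V = -1/2 (V = 1/(-2) = -1/2 ≈ -0.50000)
N = -97 (N = -73 - 1*24 = -73 - 24 = -97)
u(w, k) = k + w
m(8)*(N + u(V, t)) = (3*8)*(-97 + (-9 - 1/2)) = 24*(-97 - 19/2) = 24*(-213/2) = -2556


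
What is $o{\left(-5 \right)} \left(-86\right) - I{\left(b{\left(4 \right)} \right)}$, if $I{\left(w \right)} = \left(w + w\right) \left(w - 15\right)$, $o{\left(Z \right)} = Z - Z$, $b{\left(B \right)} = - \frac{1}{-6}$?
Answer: $\frac{89}{18} \approx 4.9444$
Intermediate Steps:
$b{\left(B \right)} = \frac{1}{6}$ ($b{\left(B \right)} = \left(-1\right) \left(- \frac{1}{6}\right) = \frac{1}{6}$)
$o{\left(Z \right)} = 0$
$I{\left(w \right)} = 2 w \left(-15 + w\right)$
$o{\left(-5 \right)} \left(-86\right) - I{\left(b{\left(4 \right)} \right)} = 0 \left(-86\right) - 2 \cdot \frac{1}{6} \left(-15 + \frac{1}{6}\right) = 0 - 2 \cdot \frac{1}{6} \left(- \frac{89}{6}\right) = 0 - - \frac{89}{18} = 0 + \frac{89}{18} = \frac{89}{18}$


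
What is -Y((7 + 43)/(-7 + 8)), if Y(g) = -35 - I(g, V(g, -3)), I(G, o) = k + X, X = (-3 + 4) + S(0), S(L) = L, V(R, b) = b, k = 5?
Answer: 41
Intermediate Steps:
X = 1 (X = (-3 + 4) + 0 = 1 + 0 = 1)
I(G, o) = 6 (I(G, o) = 5 + 1 = 6)
Y(g) = -41 (Y(g) = -35 - 1*6 = -35 - 6 = -41)
-Y((7 + 43)/(-7 + 8)) = -1*(-41) = 41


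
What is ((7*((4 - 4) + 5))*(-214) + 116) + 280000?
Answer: 272626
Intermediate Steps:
((7*((4 - 4) + 5))*(-214) + 116) + 280000 = ((7*(0 + 5))*(-214) + 116) + 280000 = ((7*5)*(-214) + 116) + 280000 = (35*(-214) + 116) + 280000 = (-7490 + 116) + 280000 = -7374 + 280000 = 272626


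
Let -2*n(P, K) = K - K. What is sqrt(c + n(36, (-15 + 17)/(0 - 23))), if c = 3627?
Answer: 3*sqrt(403) ≈ 60.225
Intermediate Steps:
n(P, K) = 0 (n(P, K) = -(K - K)/2 = -1/2*0 = 0)
sqrt(c + n(36, (-15 + 17)/(0 - 23))) = sqrt(3627 + 0) = sqrt(3627) = 3*sqrt(403)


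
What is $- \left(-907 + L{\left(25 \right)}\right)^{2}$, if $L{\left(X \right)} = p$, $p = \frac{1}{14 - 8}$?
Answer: $- \frac{29604481}{36} \approx -8.2235 \cdot 10^{5}$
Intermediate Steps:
$p = \frac{1}{6} \approx 0.16667$
$L{\left(X \right)} = \frac{1}{6}$
$- \left(-907 + L{\left(25 \right)}\right)^{2} = - \left(-907 + \frac{1}{6}\right)^{2} = - \left(- \frac{5441}{6}\right)^{2} = \left(-1\right) \frac{29604481}{36} = - \frac{29604481}{36}$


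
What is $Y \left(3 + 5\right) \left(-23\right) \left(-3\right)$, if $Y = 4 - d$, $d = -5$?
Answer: $4968$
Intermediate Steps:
$Y = 9$ ($Y = 4 - -5 = 4 + 5 = 9$)
$Y \left(3 + 5\right) \left(-23\right) \left(-3\right) = 9 \left(3 + 5\right) \left(-23\right) \left(-3\right) = 9 \cdot 8 \left(-23\right) \left(-3\right) = 72 \left(-23\right) \left(-3\right) = \left(-1656\right) \left(-3\right) = 4968$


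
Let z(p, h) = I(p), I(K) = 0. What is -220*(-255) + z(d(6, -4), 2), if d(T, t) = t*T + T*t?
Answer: 56100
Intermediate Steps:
d(T, t) = 2*T*t (d(T, t) = T*t + T*t = 2*T*t)
z(p, h) = 0
-220*(-255) + z(d(6, -4), 2) = -220*(-255) + 0 = 56100 + 0 = 56100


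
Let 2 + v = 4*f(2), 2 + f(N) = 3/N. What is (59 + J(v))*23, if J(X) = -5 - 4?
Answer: 1150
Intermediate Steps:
f(N) = -2 + 3/N
v = -4 (v = -2 + 4*(-2 + 3/2) = -2 + 4*(-½) = -2 - 2 = -4)
J(X) = -9
(59 + J(v))*23 = (59 - 9)*23 = 50*23 = 1150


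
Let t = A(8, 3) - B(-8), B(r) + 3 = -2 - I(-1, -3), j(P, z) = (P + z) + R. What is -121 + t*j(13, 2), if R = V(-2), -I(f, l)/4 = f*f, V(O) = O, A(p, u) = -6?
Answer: -186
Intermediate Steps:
I(f, l) = -4*f² (I(f, l) = -4*f*f = -4*f²)
R = -2
j(P, z) = -2 + P + z (j(P, z) = (P + z) - 2 = -2 + P + z)
B(r) = -1 (B(r) = -3 + (-2 - (-4)*(-1)²) = -3 + (-2 - (-4)) = -3 + (-2 - 1*(-4)) = -3 + (-2 + 4) = -3 + 2 = -1)
t = -5 (t = -6 - 1*(-1) = -6 + 1 = -5)
-121 + t*j(13, 2) = -121 - 5*(-2 + 13 + 2) = -121 - 5*13 = -121 - 65 = -186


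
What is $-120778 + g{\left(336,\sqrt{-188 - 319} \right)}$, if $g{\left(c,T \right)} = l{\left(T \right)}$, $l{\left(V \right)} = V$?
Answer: $-120778 + 13 i \sqrt{3} \approx -1.2078 \cdot 10^{5} + 22.517 i$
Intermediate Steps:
$g{\left(c,T \right)} = T$
$-120778 + g{\left(336,\sqrt{-188 - 319} \right)} = -120778 + \sqrt{-188 - 319} = -120778 + \sqrt{-507} = -120778 + 13 i \sqrt{3}$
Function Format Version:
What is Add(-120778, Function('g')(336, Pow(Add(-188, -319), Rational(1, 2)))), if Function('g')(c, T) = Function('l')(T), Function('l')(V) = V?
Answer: Add(-120778, Mul(13, I, Pow(3, Rational(1, 2)))) ≈ Add(-1.2078e+5, Mul(22.517, I))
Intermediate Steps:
Function('g')(c, T) = T
Add(-120778, Function('g')(336, Pow(Add(-188, -319), Rational(1, 2)))) = Add(-120778, Pow(Add(-188, -319), Rational(1, 2))) = Add(-120778, Pow(-507, Rational(1, 2))) = Add(-120778, Mul(13, I, Pow(3, Rational(1, 2))))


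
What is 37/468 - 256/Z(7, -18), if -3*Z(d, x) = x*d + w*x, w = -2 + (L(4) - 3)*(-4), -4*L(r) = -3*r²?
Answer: 21115/14508 ≈ 1.4554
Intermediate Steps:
L(r) = 3*r²/4 (L(r) = -(-3)*r²/4 = 3*r²/4)
w = -38 (w = -2 + ((¾)*4² - 3)*(-4) = -2 + ((¾)*16 - 3)*(-4) = -2 + (12 - 3)*(-4) = -2 + 9*(-4) = -2 - 36 = -38)
Z(d, x) = 38*x/3 - d*x/3 (Z(d, x) = -(x*d - 38*x)/3 = -(d*x - 38*x)/3 = -(-38*x + d*x)/3 = 38*x/3 - d*x/3)
37/468 - 256/Z(7, -18) = 37/468 - 256*(-1/(6*(38 - 1*7))) = 37*(1/468) - 256*(-1/(6*(38 - 7))) = 37/468 - 256/((⅓)*(-18)*31) = 37/468 - 256/(-186) = 37/468 - 256*(-1/186) = 37/468 + 128/93 = 21115/14508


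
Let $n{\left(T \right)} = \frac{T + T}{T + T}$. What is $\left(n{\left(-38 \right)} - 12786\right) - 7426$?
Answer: $-20211$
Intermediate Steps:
$n{\left(T \right)} = 1$ ($n{\left(T \right)} = \frac{2 T}{2 T} = 2 T \frac{1}{2 T} = 1$)
$\left(n{\left(-38 \right)} - 12786\right) - 7426 = \left(1 - 12786\right) - 7426 = -12785 - 7426 = -20211$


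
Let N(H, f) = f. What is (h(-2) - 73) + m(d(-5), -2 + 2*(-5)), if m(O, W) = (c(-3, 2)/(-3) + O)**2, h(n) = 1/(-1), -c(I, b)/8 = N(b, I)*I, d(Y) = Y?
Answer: 287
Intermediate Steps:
c(I, b) = -8*I**2 (c(I, b) = -8*I*I = -8*I**2)
h(n) = -1
m(O, W) = (24 + O)**2 (m(O, W) = (-8*(-3)**2/(-3) + O)**2 = (-8*9*(-1/3) + O)**2 = (-72*(-1/3) + O)**2 = (24 + O)**2)
(h(-2) - 73) + m(d(-5), -2 + 2*(-5)) = (-1 - 73) + (24 - 5)**2 = -74 + 19**2 = -74 + 361 = 287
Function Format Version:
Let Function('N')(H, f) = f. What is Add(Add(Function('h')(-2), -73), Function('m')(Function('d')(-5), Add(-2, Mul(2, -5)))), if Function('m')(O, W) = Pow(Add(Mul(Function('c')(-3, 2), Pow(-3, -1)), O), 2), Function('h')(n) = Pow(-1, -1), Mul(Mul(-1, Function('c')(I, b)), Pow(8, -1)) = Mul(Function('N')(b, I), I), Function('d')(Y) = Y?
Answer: 287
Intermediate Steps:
Function('c')(I, b) = Mul(-8, Pow(I, 2)) (Function('c')(I, b) = Mul(-8, Mul(I, I)) = Mul(-8, Pow(I, 2)))
Function('h')(n) = -1
Function('m')(O, W) = Pow(Add(24, O), 2) (Function('m')(O, W) = Pow(Add(Mul(Mul(-8, Pow(-3, 2)), Pow(-3, -1)), O), 2) = Pow(Add(Mul(Mul(-8, 9), Rational(-1, 3)), O), 2) = Pow(Add(Mul(-72, Rational(-1, 3)), O), 2) = Pow(Add(24, O), 2))
Add(Add(Function('h')(-2), -73), Function('m')(Function('d')(-5), Add(-2, Mul(2, -5)))) = Add(Add(-1, -73), Pow(Add(24, -5), 2)) = Add(-74, Pow(19, 2)) = Add(-74, 361) = 287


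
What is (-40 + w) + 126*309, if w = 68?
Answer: 38962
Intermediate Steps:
(-40 + w) + 126*309 = (-40 + 68) + 126*309 = 28 + 38934 = 38962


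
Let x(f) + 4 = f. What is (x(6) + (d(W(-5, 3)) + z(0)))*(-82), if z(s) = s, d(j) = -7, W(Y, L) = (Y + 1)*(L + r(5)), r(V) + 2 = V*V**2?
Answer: 410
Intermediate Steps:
r(V) = -2 + V**3 (r(V) = -2 + V*V**2 = -2 + V**3)
W(Y, L) = (1 + Y)*(123 + L) (W(Y, L) = (Y + 1)*(L + (-2 + 5**3)) = (1 + Y)*(L + (-2 + 125)) = (1 + Y)*(L + 123) = (1 + Y)*(123 + L))
x(f) = -4 + f
(x(6) + (d(W(-5, 3)) + z(0)))*(-82) = ((-4 + 6) + (-7 + 0))*(-82) = (2 - 7)*(-82) = -5*(-82) = 410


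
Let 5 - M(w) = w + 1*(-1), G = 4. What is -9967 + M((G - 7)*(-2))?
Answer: -9967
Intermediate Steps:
M(w) = 6 - w (M(w) = 5 - (w + 1*(-1)) = 5 - (w - 1) = 5 - (-1 + w) = 5 + (1 - w) = 6 - w)
-9967 + M((G - 7)*(-2)) = -9967 + (6 - (4 - 7)*(-2)) = -9967 + (6 - (-3)*(-2)) = -9967 + (6 - 1*6) = -9967 + (6 - 6) = -9967 + 0 = -9967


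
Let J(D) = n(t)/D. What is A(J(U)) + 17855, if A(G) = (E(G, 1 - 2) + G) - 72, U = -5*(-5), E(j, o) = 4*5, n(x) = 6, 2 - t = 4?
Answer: 445081/25 ≈ 17803.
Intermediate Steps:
t = -2 (t = 2 - 1*4 = 2 - 4 = -2)
E(j, o) = 20
U = 25
J(D) = 6/D
A(G) = -52 + G (A(G) = (20 + G) - 72 = -52 + G)
A(J(U)) + 17855 = (-52 + 6/25) + 17855 = -1294/25 + 17855 = 445081/25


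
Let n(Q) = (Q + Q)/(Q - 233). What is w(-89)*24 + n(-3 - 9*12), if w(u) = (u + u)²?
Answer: 130791663/172 ≈ 7.6042e+5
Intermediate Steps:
w(u) = 4*u² (w(u) = (2*u)² = 4*u²)
n(Q) = 2*Q/(-233 + Q) (n(Q) = (2*Q)/(-233 + Q) = 2*Q/(-233 + Q))
w(-89)*24 + n(-3 - 9*12) = (4*(-89)²)*24 + 2*(-3 - 9*12)/(-233 + (-3 - 9*12)) = (4*7921)*24 + 2*(-3 - 108)/(-233 + (-3 - 108)) = 31684*24 + 2*(-111)/(-233 - 111) = 760416 + 2*(-111)/(-344) = 760416 + 2*(-111)*(-1/344) = 760416 + 111/172 = 130791663/172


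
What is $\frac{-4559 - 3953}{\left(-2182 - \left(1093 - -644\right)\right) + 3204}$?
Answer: $\frac{8512}{715} \approx 11.905$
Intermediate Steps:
$\frac{-4559 - 3953}{\left(-2182 - \left(1093 - -644\right)\right) + 3204} = - \frac{8512}{\left(-2182 - \left(1093 + 644\right)\right) + 3204} = - \frac{8512}{\left(-2182 - 1737\right) + 3204} = - \frac{8512}{-3919 + 3204} = - \frac{8512}{-715} = \left(-8512\right) \left(- \frac{1}{715}\right) = \frac{8512}{715}$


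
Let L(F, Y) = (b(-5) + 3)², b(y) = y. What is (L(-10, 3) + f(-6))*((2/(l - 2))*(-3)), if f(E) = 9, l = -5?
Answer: 78/7 ≈ 11.143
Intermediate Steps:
L(F, Y) = 4 (L(F, Y) = (-5 + 3)² = (-2)² = 4)
(L(-10, 3) + f(-6))*((2/(l - 2))*(-3)) = (4 + 9)*((2/(-5 - 2))*(-3)) = 13*((2/(-7))*(-3)) = 13*((2*(-⅐))*(-3)) = 13*(-2/7*(-3)) = 13*(6/7) = 78/7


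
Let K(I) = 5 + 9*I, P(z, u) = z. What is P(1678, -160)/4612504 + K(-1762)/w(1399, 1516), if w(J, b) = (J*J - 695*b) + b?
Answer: -35801636573/2087381766444 ≈ -0.017151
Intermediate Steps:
w(J, b) = J² - 694*b (w(J, b) = (J² - 695*b) + b = J² - 694*b)
P(1678, -160)/4612504 + K(-1762)/w(1399, 1516) = 1678/4612504 + (5 + 9*(-1762))/(1399² - 694*1516) = 1678*(1/4612504) + (5 - 15858)/(1957201 - 1052104) = 839/2306252 - 15853/905097 = -35801636573/2087381766444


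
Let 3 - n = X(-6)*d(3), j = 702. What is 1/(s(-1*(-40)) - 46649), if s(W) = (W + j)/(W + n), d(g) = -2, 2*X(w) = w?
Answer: -37/1725271 ≈ -2.1446e-5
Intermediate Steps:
X(w) = w/2
n = -3 (n = 3 - (½)*(-6)*(-2) = 3 - (-3)*(-2) = 3 - 1*6 = 3 - 6 = -3)
s(W) = (702 + W)/(-3 + W) (s(W) = (W + 702)/(W - 3) = (702 + W)/(-3 + W))
1/(s(-1*(-40)) - 46649) = 1/((702 - 1*(-40))/(-3 - 1*(-40)) - 46649) = 1/((702 + 40)/(-3 + 40) - 46649) = 1/(742/37 - 46649) = 1/(-1725271/37) = -37/1725271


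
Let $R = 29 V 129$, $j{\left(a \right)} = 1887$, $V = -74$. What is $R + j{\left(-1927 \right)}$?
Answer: $-274947$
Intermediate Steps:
$R = -276834$ ($R = 29 \left(-74\right) 129 = \left(-2146\right) 129 = -276834$)
$R + j{\left(-1927 \right)} = -276834 + 1887 = -274947$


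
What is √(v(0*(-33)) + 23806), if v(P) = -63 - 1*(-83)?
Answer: 19*√66 ≈ 154.36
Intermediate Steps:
v(P) = 20 (v(P) = -63 + 83 = 20)
√(v(0*(-33)) + 23806) = √(20 + 23806) = √23826 = 19*√66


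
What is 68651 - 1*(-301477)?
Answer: 370128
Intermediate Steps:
68651 - 1*(-301477) = 68651 + 301477 = 370128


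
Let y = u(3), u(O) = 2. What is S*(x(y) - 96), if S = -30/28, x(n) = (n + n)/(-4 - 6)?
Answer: 723/7 ≈ 103.29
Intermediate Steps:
y = 2
x(n) = -n/5 (x(n) = (2*n)/(-10) = (2*n)*(-⅒) = -n/5)
S = -15/14 (S = -30*1/28 = -15/14 ≈ -1.0714)
S*(x(y) - 96) = -15*(-⅕*2 - 96)/14 = -15*(-⅖ - 96)/14 = -15/14*(-482/5) = 723/7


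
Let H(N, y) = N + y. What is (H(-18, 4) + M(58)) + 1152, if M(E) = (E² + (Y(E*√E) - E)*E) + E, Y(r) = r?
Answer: 1196 + 3364*√58 ≈ 26815.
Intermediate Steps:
M(E) = E + E² + E*(E^(3/2) - E) (M(E) = (E² + (E*√E - E)*E) + E = (E² + (E^(3/2) - E)*E) + E = (E² + E*(E^(3/2) - E)) + E = E + E² + E*(E^(3/2) - E))
(H(-18, 4) + M(58)) + 1152 = ((-18 + 4) + (58 + 58^(5/2))) + 1152 = (-14 + (58 + 3364*√58)) + 1152 = (44 + 3364*√58) + 1152 = 1196 + 3364*√58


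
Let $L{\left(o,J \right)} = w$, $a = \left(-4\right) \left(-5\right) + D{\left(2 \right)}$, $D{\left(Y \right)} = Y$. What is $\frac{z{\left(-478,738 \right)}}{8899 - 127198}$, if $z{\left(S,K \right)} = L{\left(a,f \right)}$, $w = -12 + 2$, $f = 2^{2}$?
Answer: $\frac{10}{118299} \approx 8.4532 \cdot 10^{-5}$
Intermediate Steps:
$f = 4$
$w = -10$
$a = 22$ ($a = \left(-4\right) \left(-5\right) + 2 = 20 + 2 = 22$)
$L{\left(o,J \right)} = -10$
$z{\left(S,K \right)} = -10$
$\frac{z{\left(-478,738 \right)}}{8899 - 127198} = - \frac{10}{8899 - 127198} = - \frac{10}{-118299} = \left(-10\right) \left(- \frac{1}{118299}\right) = \frac{10}{118299}$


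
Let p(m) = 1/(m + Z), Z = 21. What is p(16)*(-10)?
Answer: -10/37 ≈ -0.27027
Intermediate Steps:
p(m) = 1/(21 + m) (p(m) = 1/(m + 21) = 1/(21 + m))
p(16)*(-10) = -10/(21 + 16) = -10/37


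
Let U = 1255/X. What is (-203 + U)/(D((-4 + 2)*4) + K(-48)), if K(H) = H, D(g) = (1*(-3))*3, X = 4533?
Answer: 918944/258381 ≈ 3.5565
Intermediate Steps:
D(g) = -9 (D(g) = -3*3 = -9)
U = 1255/4533 ≈ 0.27686
(-203 + U)/(D((-4 + 2)*4) + K(-48)) = (-203 + 1255/4533)/(-9 - 48) = -918944/4533/(-57) = -918944/4533*(-1/57) = 918944/258381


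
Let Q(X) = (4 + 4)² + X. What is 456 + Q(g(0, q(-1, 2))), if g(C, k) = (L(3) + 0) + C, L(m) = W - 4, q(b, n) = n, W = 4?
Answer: 520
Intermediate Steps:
L(m) = 0 (L(m) = 4 - 4 = 0)
g(C, k) = C (g(C, k) = (0 + 0) + C = 0 + C = C)
Q(X) = 64 + X (Q(X) = 8² + X = 64 + X)
456 + Q(g(0, q(-1, 2))) = 456 + (64 + 0) = 456 + 64 = 520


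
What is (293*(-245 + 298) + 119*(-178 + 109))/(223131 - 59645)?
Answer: 3659/81743 ≈ 0.044762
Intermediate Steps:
(293*(-245 + 298) + 119*(-178 + 109))/(223131 - 59645) = (293*53 + 119*(-69))/163486 = (15529 - 8211)*(1/163486) = 7318*(1/163486) = 3659/81743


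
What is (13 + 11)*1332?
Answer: 31968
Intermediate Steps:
(13 + 11)*1332 = 24*1332 = 31968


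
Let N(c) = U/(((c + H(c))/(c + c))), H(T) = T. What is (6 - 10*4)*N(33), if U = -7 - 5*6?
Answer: 1258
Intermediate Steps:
U = -37 (U = -7 - 30 = -37)
N(c) = -37 (N(c) = -37/((c + c)/(c + c)) = -37/((2*c)/((2*c))) = -37/((2*c)*(1/(2*c))) = -37/1 = -37*1 = -37)
(6 - 10*4)*N(33) = (6 - 10*4)*(-37) = (6 - 40)*(-37) = -34*(-37) = 1258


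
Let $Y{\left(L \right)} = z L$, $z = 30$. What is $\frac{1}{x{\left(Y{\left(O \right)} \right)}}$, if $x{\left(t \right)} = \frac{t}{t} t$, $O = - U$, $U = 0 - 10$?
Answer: $\frac{1}{300} \approx 0.0033333$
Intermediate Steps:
$U = -10$
$O = 10$ ($O = \left(-1\right) \left(-10\right) = 10$)
$Y{\left(L \right)} = 30 L$
$x{\left(t \right)} = t$ ($x{\left(t \right)} = 1 t = t$)
$\frac{1}{x{\left(Y{\left(O \right)} \right)}} = \frac{1}{30 \cdot 10} = \frac{1}{300}$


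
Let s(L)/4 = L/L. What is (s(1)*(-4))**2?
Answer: 256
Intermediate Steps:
s(L) = 4 (s(L) = 4*(L/L) = 4*1 = 4)
(s(1)*(-4))**2 = (4*(-4))**2 = (-16)**2 = 256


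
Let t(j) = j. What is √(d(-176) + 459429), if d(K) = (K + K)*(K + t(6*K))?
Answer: √893093 ≈ 945.04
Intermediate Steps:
d(K) = 14*K² (d(K) = (K + K)*(K + 6*K) = (2*K)*(7*K) = 14*K²)
√(d(-176) + 459429) = √(14*(-176)² + 459429) = √(14*30976 + 459429) = √(433664 + 459429) = √893093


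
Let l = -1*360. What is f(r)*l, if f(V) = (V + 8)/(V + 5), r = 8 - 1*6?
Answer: -3600/7 ≈ -514.29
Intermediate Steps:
r = 2 (r = 8 - 6 = 2)
f(V) = (8 + V)/(5 + V)
l = -360
f(r)*l = ((8 + 2)/(5 + 2))*(-360) = (10/7)*(-360) = -3600/7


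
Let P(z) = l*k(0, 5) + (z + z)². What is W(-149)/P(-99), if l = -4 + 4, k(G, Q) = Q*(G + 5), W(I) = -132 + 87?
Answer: -5/4356 ≈ -0.0011478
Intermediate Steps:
W(I) = -45
k(G, Q) = Q*(5 + G)
l = 0
P(z) = 4*z² (P(z) = 0*(5*(5 + 0)) + (z + z)² = 0*(5*5) + (2*z)² = 0*25 + 4*z² = 0 + 4*z² = 4*z²)
W(-149)/P(-99) = -45/(4*(-99)²) = -45/(4*9801) = -45/39204 = -45*1/39204 = -5/4356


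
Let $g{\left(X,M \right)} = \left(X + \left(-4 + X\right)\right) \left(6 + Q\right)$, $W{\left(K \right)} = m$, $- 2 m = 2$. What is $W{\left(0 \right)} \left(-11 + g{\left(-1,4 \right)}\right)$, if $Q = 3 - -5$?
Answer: $95$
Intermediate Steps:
$m = -1$ ($m = \left(- \frac{1}{2}\right) 2 = -1$)
$W{\left(K \right)} = -1$
$Q = 8$ ($Q = 3 + 5 = 8$)
$g{\left(X,M \right)} = -56 + 28 X$ ($g{\left(X,M \right)} = \left(X + \left(-4 + X\right)\right) \left(6 + 8\right) = \left(-4 + 2 X\right) 14 = -56 + 28 X$)
$W{\left(0 \right)} \left(-11 + g{\left(-1,4 \right)}\right) = - (-11 + \left(-56 + 28 \left(-1\right)\right)) = - (-11 - 84) = \left(-1\right) \left(-95\right) = 95$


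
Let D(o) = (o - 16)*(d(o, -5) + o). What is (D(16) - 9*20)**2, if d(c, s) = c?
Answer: 32400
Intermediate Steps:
D(o) = 2*o*(-16 + o) (D(o) = (o - 16)*(o + o) = (-16 + o)*(2*o) = 2*o*(-16 + o))
(D(16) - 9*20)**2 = (2*16*(-16 + 16) - 9*20)**2 = (2*16*0 - 180)**2 = (0 - 180)**2 = (-180)**2 = 32400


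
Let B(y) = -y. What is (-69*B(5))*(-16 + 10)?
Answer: -2070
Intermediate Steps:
(-69*B(5))*(-16 + 10) = (-(-69)*5)*(-16 + 10) = -69*(-5)*(-6) = 345*(-6) = -2070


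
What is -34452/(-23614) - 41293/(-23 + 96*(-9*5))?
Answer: 562358969/51277801 ≈ 10.967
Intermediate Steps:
-34452/(-23614) - 41293/(-23 + 96*(-9*5)) = -34452*(-1/23614) - 41293/(-23 + 96*(-45)) = 17226/11807 - 41293/(-23 - 4320) = 17226/11807 - 41293/(-4343) = 17226/11807 - 41293*(-1/4343) = 17226/11807 + 41293/4343 = 562358969/51277801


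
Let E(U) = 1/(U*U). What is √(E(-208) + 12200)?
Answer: √527820801/208 ≈ 110.45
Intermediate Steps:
E(U) = U⁻² (E(U) = 1/(U²) = U⁻²)
√(E(-208) + 12200) = √((-208)⁻² + 12200) = √(1/43264 + 12200) = √(527820801/43264) = √527820801/208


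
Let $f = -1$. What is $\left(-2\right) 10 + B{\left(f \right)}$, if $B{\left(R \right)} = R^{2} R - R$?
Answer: $-20$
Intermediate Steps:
$B{\left(R \right)} = R^{3} - R$
$\left(-2\right) 10 + B{\left(f \right)} = \left(-2\right) 10 + \left(\left(-1\right)^{3} - -1\right) = -20 + \left(-1 + 1\right) = -20 + 0 = -20$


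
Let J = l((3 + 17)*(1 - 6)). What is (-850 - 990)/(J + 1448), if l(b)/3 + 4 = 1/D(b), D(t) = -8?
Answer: -2944/2297 ≈ -1.2817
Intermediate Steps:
l(b) = -99/8 (l(b) = -12 + 3/(-8) = -12 + 3*(-⅛) = -12 - 3/8 = -99/8)
J = -99/8 ≈ -12.375
(-850 - 990)/(J + 1448) = (-850 - 990)/(-99/8 + 1448) = -1840/11485/8 = -1840*8/11485 = -2944/2297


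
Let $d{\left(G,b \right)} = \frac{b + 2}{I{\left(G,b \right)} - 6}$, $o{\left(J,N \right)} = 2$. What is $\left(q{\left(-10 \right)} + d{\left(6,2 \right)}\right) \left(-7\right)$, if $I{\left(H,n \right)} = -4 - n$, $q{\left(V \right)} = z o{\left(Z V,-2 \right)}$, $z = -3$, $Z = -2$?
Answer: $\frac{133}{3} \approx 44.333$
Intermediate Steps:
$q{\left(V \right)} = -6$ ($q{\left(V \right)} = \left(-3\right) 2 = -6$)
$d{\left(G,b \right)} = \frac{2 + b}{-10 - b}$ ($d{\left(G,b \right)} = \frac{b + 2}{\left(-4 - b\right) - 6} = \frac{2 + b}{-10 - b}$)
$\left(q{\left(-10 \right)} + d{\left(6,2 \right)}\right) \left(-7\right) = \left(-6 + \frac{-2 - 2}{10 + 2}\right) \left(-7\right) = \left(-6 + \frac{-2 - 2}{12}\right) \left(-7\right) = \left(-6 + \frac{1}{12} \left(-4\right)\right) \left(-7\right) = \left(-6 - \frac{1}{3}\right) \left(-7\right) = \left(- \frac{19}{3}\right) \left(-7\right) = \frac{133}{3}$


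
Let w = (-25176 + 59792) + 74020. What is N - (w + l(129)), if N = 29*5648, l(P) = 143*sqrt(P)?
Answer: 55156 - 143*sqrt(129) ≈ 53532.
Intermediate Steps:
w = 108636 (w = 34616 + 74020 = 108636)
N = 163792
N - (w + l(129)) = 163792 - (108636 + 143*sqrt(129)) = 163792 + (-108636 - 143*sqrt(129)) = 55156 - 143*sqrt(129)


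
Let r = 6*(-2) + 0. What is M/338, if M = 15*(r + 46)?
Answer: 255/169 ≈ 1.5089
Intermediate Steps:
r = -12 (r = -12 + 0 = -12)
M = 510 (M = 15*(-12 + 46) = 15*34 = 510)
M/338 = 510/338 = 510*(1/338) = 255/169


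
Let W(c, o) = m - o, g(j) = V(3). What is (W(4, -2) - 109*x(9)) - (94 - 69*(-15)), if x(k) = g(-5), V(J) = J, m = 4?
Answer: -1450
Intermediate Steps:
g(j) = 3
x(k) = 3
W(c, o) = 4 - o
(W(4, -2) - 109*x(9)) - (94 - 69*(-15)) = ((4 - 1*(-2)) - 109*3) - (94 - 69*(-15)) = ((4 + 2) - 327) - (94 + 1035) = (6 - 327) - 1*1129 = -321 - 1129 = -1450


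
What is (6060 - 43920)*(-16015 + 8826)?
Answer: 272175540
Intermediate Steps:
(6060 - 43920)*(-16015 + 8826) = -37860*(-7189) = 272175540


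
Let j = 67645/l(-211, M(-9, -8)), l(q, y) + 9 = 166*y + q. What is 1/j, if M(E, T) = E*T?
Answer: 11732/67645 ≈ 0.17343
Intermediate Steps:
l(q, y) = -9 + q + 166*y (l(q, y) = -9 + (166*y + q) = -9 + (q + 166*y) = -9 + q + 166*y)
j = 67645/11732 (j = 67645/(-9 - 211 + 166*(-9*(-8))) = 67645/(-9 - 211 + 166*72) = 67645/(-9 - 211 + 11952) = 67645/11732 ≈ 5.7659)
1/j = 1/(67645/11732) = 11732/67645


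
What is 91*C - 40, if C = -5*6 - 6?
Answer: -3316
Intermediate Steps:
C = -36 (C = -30 - 6 = -36)
91*C - 40 = 91*(-36) - 40 = -3276 - 40 = -3316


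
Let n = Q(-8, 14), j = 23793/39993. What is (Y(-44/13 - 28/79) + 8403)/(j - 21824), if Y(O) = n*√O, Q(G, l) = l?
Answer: -112020393/290927813 - 2986144*I*√15405/298782863951 ≈ -0.38505 - 0.0012405*I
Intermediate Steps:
j = 7931/13331 (j = 23793*(1/39993) = 7931/13331 ≈ 0.59493)
n = 14
Y(O) = 14*√O
(Y(-44/13 - 28/79) + 8403)/(j - 21824) = (14*√(-44/13 - 28/79) + 8403)/(7931/13331 - 21824) = (14*√(-44*1/13 - 28*1/79) + 8403)/(-290927813/13331) = (14*√(-44/13 - 28/79) + 8403)*(-13331/290927813) = (14*√(-3840/1027) + 8403)*(-13331/290927813) = (14*(16*I*√15405/1027) + 8403)*(-13331/290927813) = (224*I*√15405/1027 + 8403)*(-13331/290927813) = (8403 + 224*I*√15405/1027)*(-13331/290927813) = -112020393/290927813 - 2986144*I*√15405/298782863951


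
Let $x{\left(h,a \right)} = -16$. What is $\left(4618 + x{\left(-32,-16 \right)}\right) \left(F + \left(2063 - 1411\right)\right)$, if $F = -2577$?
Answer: $-8858850$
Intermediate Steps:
$\left(4618 + x{\left(-32,-16 \right)}\right) \left(F + \left(2063 - 1411\right)\right) = \left(4618 - 16\right) \left(-2577 + \left(2063 - 1411\right)\right) = 4602 \left(-2577 + \left(2063 - 1411\right)\right) = 4602 \left(-2577 + 652\right) = 4602 \left(-1925\right) = -8858850$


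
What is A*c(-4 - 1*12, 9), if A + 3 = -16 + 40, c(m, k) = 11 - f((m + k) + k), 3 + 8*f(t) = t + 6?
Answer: 1743/8 ≈ 217.88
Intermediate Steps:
f(t) = 3/8 + t/8 (f(t) = -3/8 + (t + 6)/8 = -3/8 + (6 + t)/8 = -3/8 + (¾ + t/8) = 3/8 + t/8)
c(m, k) = 85/8 - k/4 - m/8 (c(m, k) = 11 - (3/8 + ((m + k) + k)/8) = 11 - (3/8 + ((k + m) + k)/8) = 11 - (3/8 + (m + 2*k)/8) = 11 - (3/8 + (k/4 + m/8)) = 11 - (3/8 + k/4 + m/8) = 11 + (-3/8 - k/4 - m/8) = 85/8 - k/4 - m/8)
A = 21 (A = -3 + (-16 + 40) = -3 + 24 = 21)
A*c(-4 - 1*12, 9) = 21*(85/8 - ¼*9 - (-4 - 1*12)/8) = 21*(85/8 - 9/4 - (-4 - 12)/8) = 21*(85/8 - 9/4 - ⅛*(-16)) = 21*(85/8 - 9/4 + 2) = 21*(83/8) = 1743/8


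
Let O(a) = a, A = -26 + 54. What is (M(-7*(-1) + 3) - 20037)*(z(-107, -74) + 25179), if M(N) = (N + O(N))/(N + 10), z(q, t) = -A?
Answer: -503925436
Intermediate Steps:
A = 28
z(q, t) = -28 (z(q, t) = -1*28 = -28)
M(N) = 2*N/(10 + N) (M(N) = (N + N)/(N + 10) = (2*N)/(10 + N) = 2*N/(10 + N))
(M(-7*(-1) + 3) - 20037)*(z(-107, -74) + 25179) = (2*(-7*(-1) + 3)/(10 + (-7*(-1) + 3)) - 20037)*(-28 + 25179) = (2*(7 + 3)/(10 + (7 + 3)) - 20037)*25151 = (2*10/(10 + 10) - 20037)*25151 = (2*10/20 - 20037)*25151 = (2*10*(1/20) - 20037)*25151 = (1 - 20037)*25151 = -20036*25151 = -503925436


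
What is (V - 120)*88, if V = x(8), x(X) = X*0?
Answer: -10560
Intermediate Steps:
x(X) = 0
V = 0
(V - 120)*88 = (0 - 120)*88 = -120*88 = -10560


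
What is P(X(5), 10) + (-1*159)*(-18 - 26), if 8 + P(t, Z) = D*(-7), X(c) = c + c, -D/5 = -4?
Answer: 6848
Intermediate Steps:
D = 20 (D = -5*(-4) = 20)
X(c) = 2*c
P(t, Z) = -148 (P(t, Z) = -8 + 20*(-7) = -8 - 140 = -148)
P(X(5), 10) + (-1*159)*(-18 - 26) = -148 + (-1*159)*(-18 - 26) = -148 - 159*(-44) = -148 + 6996 = 6848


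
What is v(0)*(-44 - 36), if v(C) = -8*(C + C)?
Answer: 0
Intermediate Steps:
v(C) = -16*C
v(0)*(-44 - 36) = (-16*0)*(-44 - 36) = 0*(-80) = 0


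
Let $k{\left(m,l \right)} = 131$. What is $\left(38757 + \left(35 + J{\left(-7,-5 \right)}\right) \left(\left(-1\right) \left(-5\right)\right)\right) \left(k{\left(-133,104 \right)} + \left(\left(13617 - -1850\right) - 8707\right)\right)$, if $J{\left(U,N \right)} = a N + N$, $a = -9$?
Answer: $269658612$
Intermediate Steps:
$J{\left(U,N \right)} = - 8 N$ ($J{\left(U,N \right)} = - 9 N + N = - 8 N$)
$\left(38757 + \left(35 + J{\left(-7,-5 \right)}\right) \left(\left(-1\right) \left(-5\right)\right)\right) \left(k{\left(-133,104 \right)} + \left(\left(13617 - -1850\right) - 8707\right)\right) = \left(38757 + \left(35 - -40\right) \left(\left(-1\right) \left(-5\right)\right)\right) \left(131 + \left(\left(13617 - -1850\right) - 8707\right)\right) = \left(38757 + \left(35 + 40\right) 5\right) \left(131 + \left(\left(13617 + 1850\right) - 8707\right)\right) = \left(38757 + 75 \cdot 5\right) \left(131 + \left(15467 - 8707\right)\right) = \left(38757 + 375\right) \left(131 + 6760\right) = 39132 \cdot 6891 = 269658612$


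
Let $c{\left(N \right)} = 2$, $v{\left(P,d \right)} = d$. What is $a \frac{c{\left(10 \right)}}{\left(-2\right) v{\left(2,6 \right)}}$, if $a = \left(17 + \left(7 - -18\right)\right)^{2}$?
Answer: $-294$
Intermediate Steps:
$a = 1764$ ($a = \left(17 + \left(7 + 18\right)\right)^{2} = \left(17 + 25\right)^{2} = 42^{2} = 1764$)
$a \frac{c{\left(10 \right)}}{\left(-2\right) v{\left(2,6 \right)}} = 1764 \frac{2}{\left(-2\right) 6} = 1764 \frac{2}{-12} = 1764 \cdot 2 \left(- \frac{1}{12}\right) = 1764 \left(- \frac{1}{6}\right) = -294$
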